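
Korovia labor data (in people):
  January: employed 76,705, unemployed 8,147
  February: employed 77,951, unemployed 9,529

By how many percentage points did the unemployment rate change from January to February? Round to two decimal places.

The unemployment rate changed by +1.29 percentage points.

January: labor force = 76,705 + 8,147 = 84,852; u = 8,147/84,852 = 9.60%.
February: labor force = 77,951 + 9,529 = 87,480; u = 9,529/87,480 = 10.89%.
Change = 10.89% − 9.60% = +1.29 pp.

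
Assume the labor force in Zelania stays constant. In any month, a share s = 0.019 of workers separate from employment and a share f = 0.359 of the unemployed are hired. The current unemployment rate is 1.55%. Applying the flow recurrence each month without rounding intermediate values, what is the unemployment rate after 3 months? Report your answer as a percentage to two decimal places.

With a fixed labor force, u_{t+1} = u_t + s·(1−u_t) − f·u_t = u_t·(1−s−f) + s.
Here 1−s−f = 0.622 and s = 0.019.
u_1 = 0.015500 × 0.622 + 0.019 = 0.028641.
u_2 = 0.028641 × 0.622 + 0.019 = 0.036815.
u_3 = 0.036815 × 0.622 + 0.019 = 0.041899.

Unemployment rate after three months ≈ 4.19%.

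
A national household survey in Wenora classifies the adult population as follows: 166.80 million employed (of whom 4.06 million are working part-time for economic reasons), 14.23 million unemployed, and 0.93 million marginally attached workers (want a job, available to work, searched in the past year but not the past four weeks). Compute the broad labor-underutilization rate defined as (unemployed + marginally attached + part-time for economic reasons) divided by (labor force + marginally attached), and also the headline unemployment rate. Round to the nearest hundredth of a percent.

Broad underutilization rate ≈ 10.56%; headline unemployment rate ≈ 7.86%.

Labor force = 166.80 + 14.23 = 181.03 million.
Numerator = 14.23 + 0.93 + 4.06 = 19.22 million.
Denominator = 181.03 + 0.93 = 181.96 million.
Broad rate = 19.22 / 181.96 = 10.56%.
Headline unemployment rate = 14.23 / 181.03 = 7.86%.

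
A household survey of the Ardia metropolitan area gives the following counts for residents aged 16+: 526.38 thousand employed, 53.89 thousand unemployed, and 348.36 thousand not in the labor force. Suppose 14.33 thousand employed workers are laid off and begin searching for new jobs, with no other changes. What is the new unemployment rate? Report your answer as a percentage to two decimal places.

New unemployment rate ≈ 11.76%.

Initially, labor force = 526.38 + 53.89 = 580.27 thousand, so u = 53.89/580.27 = 9.29%.
After the change, employed falls and unemployed rises by 14.33; labor force unchanged → E = 512.05, U = 68.22, labor force = 580.27 thousand.
New unemployment rate = 68.22 / 580.27 = 11.76%.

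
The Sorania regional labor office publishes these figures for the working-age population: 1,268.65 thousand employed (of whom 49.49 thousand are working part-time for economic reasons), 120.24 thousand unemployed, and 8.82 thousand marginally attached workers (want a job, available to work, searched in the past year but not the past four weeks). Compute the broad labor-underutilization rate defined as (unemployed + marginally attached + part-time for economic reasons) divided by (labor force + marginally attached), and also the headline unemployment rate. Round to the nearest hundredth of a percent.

Broad underutilization rate ≈ 12.77%; headline unemployment rate ≈ 8.66%.

Labor force = 1,268.65 + 120.24 = 1,388.89 thousand.
Numerator = 120.24 + 8.82 + 49.49 = 178.55 thousand.
Denominator = 1,388.89 + 8.82 = 1,397.71 thousand.
Broad rate = 178.55 / 1,397.71 = 12.77%.
Headline unemployment rate = 120.24 / 1,388.89 = 8.66%.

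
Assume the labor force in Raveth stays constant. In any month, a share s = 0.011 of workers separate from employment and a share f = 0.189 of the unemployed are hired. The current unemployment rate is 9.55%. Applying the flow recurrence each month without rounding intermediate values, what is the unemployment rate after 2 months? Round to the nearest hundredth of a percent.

Unemployment rate after two months ≈ 8.09%.

With a fixed labor force, u_{t+1} = u_t + s·(1−u_t) − f·u_t = u_t·(1−s−f) + s.
Here 1−s−f = 0.800 and s = 0.011.
u_1 = 0.095500 × 0.800 + 0.011 = 0.087400.
u_2 = 0.087400 × 0.800 + 0.011 = 0.080920.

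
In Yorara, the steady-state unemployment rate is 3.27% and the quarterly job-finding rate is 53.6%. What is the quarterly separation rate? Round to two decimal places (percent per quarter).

From u* = s/(s+f): s = u·f/(1−u).
s = 0.0327 × 53.6 / (1 − 0.0327) = 1.7527 / 0.9673 ≈ 1.81% per quarter.

Separation rate ≈ 1.81% per quarter.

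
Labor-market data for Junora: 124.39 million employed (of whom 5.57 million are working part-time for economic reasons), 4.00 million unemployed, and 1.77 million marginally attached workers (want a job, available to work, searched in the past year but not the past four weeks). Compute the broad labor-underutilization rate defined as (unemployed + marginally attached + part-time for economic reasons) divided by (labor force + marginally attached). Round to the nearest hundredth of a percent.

Labor force = 124.39 + 4.00 = 128.39 million.
Numerator = 4.00 + 1.77 + 5.57 = 11.34 million.
Denominator = 128.39 + 1.77 = 130.16 million.
Broad rate = 11.34 / 130.16 = 8.71%.

Broad underutilization rate ≈ 8.71%.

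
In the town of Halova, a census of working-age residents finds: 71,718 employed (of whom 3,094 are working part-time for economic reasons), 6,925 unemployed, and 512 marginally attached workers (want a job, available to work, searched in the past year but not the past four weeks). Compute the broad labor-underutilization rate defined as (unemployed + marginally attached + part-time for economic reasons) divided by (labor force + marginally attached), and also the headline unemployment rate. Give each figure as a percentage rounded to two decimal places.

Broad underutilization rate ≈ 13.30%; headline unemployment rate ≈ 8.81%.

Labor force = 71,718 + 6,925 = 78,643.
Numerator = 6,925 + 512 + 3,094 = 10,531.
Denominator = 78,643 + 512 = 79,155.
Broad rate = 10,531 / 79,155 = 13.30%.
Headline unemployment rate = 6,925 / 78,643 = 8.81%.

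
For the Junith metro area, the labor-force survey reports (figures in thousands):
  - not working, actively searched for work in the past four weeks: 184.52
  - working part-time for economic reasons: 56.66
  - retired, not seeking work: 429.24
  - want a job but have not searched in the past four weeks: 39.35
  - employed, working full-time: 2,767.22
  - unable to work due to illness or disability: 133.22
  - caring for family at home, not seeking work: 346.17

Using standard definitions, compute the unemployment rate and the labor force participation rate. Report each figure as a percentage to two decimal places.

Employed = 56.66 + 2,767.22 = 2,823.88 thousand (anyone who worked, including part-time for economic reasons, counts as employed).
Unemployed = 184.52 thousand.
Labor force = 2,823.88 + 184.52 = 3,008.40 thousand.
Not in labor force = 429.24 + 39.35 + 133.22 + 346.17 = 947.98 thousand (those not working and not actively searching are outside the labor force — including those who want a job but have given up searching).
Civilian working-age population = 3,008.40 + 947.98 = 3,956.38 thousand.
Unemployment rate = 184.52 / 3,008.40 = 6.13%.
Labor force participation rate = 3,008.40 / 3,956.38 = 76.04%.

Unemployment rate ≈ 6.13%; labor force participation rate ≈ 76.04%.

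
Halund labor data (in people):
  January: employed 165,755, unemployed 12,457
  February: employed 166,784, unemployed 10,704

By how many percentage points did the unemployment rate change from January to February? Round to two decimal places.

The unemployment rate changed by −0.96 percentage points.

January: labor force = 165,755 + 12,457 = 178,212; u = 12,457/178,212 = 6.99%.
February: labor force = 166,784 + 10,704 = 177,488; u = 10,704/177,488 = 6.03%.
Change = 6.03% − 6.99% = −0.96 pp.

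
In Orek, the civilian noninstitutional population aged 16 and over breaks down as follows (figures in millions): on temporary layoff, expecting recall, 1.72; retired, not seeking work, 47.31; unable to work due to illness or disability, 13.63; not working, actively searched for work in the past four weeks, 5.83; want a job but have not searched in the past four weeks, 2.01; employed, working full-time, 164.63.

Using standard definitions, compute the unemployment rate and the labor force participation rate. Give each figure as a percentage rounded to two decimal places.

Employed = 164.63 million.
Unemployed = 1.72 + 5.83 = 7.55 million (jobless and actively searching, or on temporary layoff).
Labor force = 164.63 + 7.55 = 172.18 million.
Not in labor force = 47.31 + 13.63 + 2.01 = 62.95 million (those not working and not actively searching are outside the labor force — including those who want a job but have given up searching).
Civilian working-age population = 172.18 + 62.95 = 235.13 million.
Unemployment rate = 7.55 / 172.18 = 4.38%.
Labor force participation rate = 172.18 / 235.13 = 73.23%.

Unemployment rate ≈ 4.38%; labor force participation rate ≈ 73.23%.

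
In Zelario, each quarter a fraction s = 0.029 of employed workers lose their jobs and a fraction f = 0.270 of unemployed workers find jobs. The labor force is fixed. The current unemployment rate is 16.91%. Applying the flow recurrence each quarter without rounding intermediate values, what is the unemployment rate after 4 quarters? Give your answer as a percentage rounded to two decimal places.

With a fixed labor force, u_{t+1} = u_t + s·(1−u_t) − f·u_t = u_t·(1−s−f) + s.
Here 1−s−f = 0.701 and s = 0.029.
u_1 = 0.169100 × 0.701 + 0.029 = 0.147539.
u_2 = 0.147539 × 0.701 + 0.029 = 0.132425.
u_3 = 0.132425 × 0.701 + 0.029 = 0.121830.
u_4 = 0.121830 × 0.701 + 0.029 = 0.114403.

Unemployment rate after four quarters ≈ 11.44%.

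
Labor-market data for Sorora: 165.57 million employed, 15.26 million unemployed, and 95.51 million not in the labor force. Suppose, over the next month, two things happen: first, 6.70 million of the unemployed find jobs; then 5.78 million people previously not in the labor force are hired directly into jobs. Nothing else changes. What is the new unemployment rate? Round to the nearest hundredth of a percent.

New unemployment rate ≈ 4.59%.

Initially, labor force = 165.57 + 15.26 = 180.83 million, so u = 15.26/180.83 = 8.44%.
After the first change, unemployed falls and employed rises by 6.70; labor force unchanged → E = 172.27, U = 8.56, labor force = 180.83 million.
After the second change, employed and labor force both rise by 5.78; unemployed unchanged → E = 178.05, U = 8.56, labor force = 186.61 million.
New unemployment rate = 8.56 / 186.61 = 4.59%.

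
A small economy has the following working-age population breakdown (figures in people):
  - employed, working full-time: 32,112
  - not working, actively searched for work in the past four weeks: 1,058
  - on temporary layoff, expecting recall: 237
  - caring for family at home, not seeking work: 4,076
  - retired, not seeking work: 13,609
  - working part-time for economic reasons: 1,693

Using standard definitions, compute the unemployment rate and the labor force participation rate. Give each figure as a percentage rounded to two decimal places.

Employed = 32,112 + 1,693 = 33,805 (anyone who worked, including part-time for economic reasons, counts as employed).
Unemployed = 1,058 + 237 = 1,295 (jobless and actively searching, or on temporary layoff).
Labor force = 33,805 + 1,295 = 35,100.
Not in labor force = 4,076 + 13,609 = 17,685 (those not working and not actively searching are outside the labor force).
Civilian working-age population = 35,100 + 17,685 = 52,785.
Unemployment rate = 1,295 / 35,100 = 3.69%.
Labor force participation rate = 35,100 / 52,785 = 66.50%.

Unemployment rate ≈ 3.69%; labor force participation rate ≈ 66.50%.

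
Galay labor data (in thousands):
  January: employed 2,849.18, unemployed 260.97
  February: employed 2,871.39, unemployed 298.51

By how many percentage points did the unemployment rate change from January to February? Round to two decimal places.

January: labor force = 2,849.18 + 260.97 = 3,110.15; u = 260.97/3,110.15 = 8.39%.
February: labor force = 2,871.39 + 298.51 = 3,169.90; u = 298.51/3,169.90 = 9.42%.
Change = 9.42% − 8.39% = +1.03 pp.

The unemployment rate changed by +1.03 percentage points.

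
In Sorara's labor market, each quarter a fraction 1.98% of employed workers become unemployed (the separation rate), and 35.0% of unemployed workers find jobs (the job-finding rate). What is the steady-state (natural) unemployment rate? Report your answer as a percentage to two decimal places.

Steady-state unemployment rate ≈ 5.35%.

At steady state the flows balance: s·E = f·U, so U/(E+U) = s/(s+f).
u* = 1.98 / (1.98 + 35.0) = 1.98 / 36.98 = 5.35%.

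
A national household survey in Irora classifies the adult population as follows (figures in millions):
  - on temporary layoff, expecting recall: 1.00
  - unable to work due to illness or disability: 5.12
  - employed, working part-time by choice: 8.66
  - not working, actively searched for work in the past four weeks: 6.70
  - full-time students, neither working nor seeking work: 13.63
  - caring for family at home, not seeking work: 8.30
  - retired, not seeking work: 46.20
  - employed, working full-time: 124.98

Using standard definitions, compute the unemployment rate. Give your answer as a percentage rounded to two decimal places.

Employed = 8.66 + 124.98 = 133.64 million.
Unemployed = 1.00 + 6.70 = 7.70 million (jobless and actively searching, or on temporary layoff).
Labor force = 133.64 + 7.70 = 141.34 million.
Unemployment rate = 7.70 / 141.34 = 5.45%.

Unemployment rate ≈ 5.45%.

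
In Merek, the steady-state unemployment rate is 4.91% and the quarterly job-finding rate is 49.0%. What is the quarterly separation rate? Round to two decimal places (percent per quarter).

From u* = s/(s+f): s = u·f/(1−u).
s = 0.0491 × 49.0 / (1 − 0.0491) = 2.4059 / 0.9509 ≈ 2.53% per quarter.

Separation rate ≈ 2.53% per quarter.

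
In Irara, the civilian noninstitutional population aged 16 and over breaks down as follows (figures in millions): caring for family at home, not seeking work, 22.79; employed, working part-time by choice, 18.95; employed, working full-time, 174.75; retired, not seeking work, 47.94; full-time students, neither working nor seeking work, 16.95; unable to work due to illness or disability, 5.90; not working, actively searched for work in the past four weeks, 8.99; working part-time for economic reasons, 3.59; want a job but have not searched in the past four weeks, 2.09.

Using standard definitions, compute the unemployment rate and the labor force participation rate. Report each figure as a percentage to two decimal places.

Employed = 18.95 + 174.75 + 3.59 = 197.29 million (anyone who worked, including part-time for economic reasons, counts as employed).
Unemployed = 8.99 million.
Labor force = 197.29 + 8.99 = 206.28 million.
Not in labor force = 22.79 + 47.94 + 16.95 + 5.90 + 2.09 = 95.67 million (those not working and not actively searching are outside the labor force — including those who want a job but have given up searching).
Civilian working-age population = 206.28 + 95.67 = 301.95 million.
Unemployment rate = 8.99 / 206.28 = 4.36%.
Labor force participation rate = 206.28 / 301.95 = 68.32%.

Unemployment rate ≈ 4.36%; labor force participation rate ≈ 68.32%.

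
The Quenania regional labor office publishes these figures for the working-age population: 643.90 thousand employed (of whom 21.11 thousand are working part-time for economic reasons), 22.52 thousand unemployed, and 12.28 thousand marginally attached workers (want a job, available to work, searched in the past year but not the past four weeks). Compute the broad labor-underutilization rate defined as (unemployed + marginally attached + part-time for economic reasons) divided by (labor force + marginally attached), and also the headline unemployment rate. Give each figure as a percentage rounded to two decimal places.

Labor force = 643.90 + 22.52 = 666.42 thousand.
Numerator = 22.52 + 12.28 + 21.11 = 55.91 thousand.
Denominator = 666.42 + 12.28 = 678.70 thousand.
Broad rate = 55.91 / 678.70 = 8.24%.
Headline unemployment rate = 22.52 / 666.42 = 3.38%.

Broad underutilization rate ≈ 8.24%; headline unemployment rate ≈ 3.38%.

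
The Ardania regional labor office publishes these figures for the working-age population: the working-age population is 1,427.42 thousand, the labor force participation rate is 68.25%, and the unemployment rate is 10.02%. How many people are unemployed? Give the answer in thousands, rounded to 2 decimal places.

About 97.62 thousand are unemployed.

Labor force = 0.6825 × 1,427.42 = 974.21 thousand.
Unemployed = 0.1002 × 974.21 ≈ 97.62 thousand.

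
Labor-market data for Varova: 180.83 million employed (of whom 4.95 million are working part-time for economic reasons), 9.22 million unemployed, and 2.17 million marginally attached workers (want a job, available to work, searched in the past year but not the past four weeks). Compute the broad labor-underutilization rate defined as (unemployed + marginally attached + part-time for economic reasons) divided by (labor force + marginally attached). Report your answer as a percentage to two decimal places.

Labor force = 180.83 + 9.22 = 190.05 million.
Numerator = 9.22 + 2.17 + 4.95 = 16.34 million.
Denominator = 190.05 + 2.17 = 192.22 million.
Broad rate = 16.34 / 192.22 = 8.50%.

Broad underutilization rate ≈ 8.50%.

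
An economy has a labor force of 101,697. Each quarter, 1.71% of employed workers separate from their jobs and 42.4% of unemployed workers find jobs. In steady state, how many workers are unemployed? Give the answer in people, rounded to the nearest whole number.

Steady-state unemployment rate u* = s/(s+f) = 1.71/(1.71+42.4) = 0.038767.
Unemployed = u* × labor force = 0.038767 × 101,697 ≈ 3,942.

About 3,942 are unemployed in steady state.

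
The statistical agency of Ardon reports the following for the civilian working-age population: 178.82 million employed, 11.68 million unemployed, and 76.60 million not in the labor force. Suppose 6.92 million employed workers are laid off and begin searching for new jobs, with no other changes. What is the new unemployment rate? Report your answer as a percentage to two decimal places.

New unemployment rate ≈ 9.76%.

Initially, labor force = 178.82 + 11.68 = 190.50 million, so u = 11.68/190.50 = 6.13%.
After the change, employed falls and unemployed rises by 6.92; labor force unchanged → E = 171.90, U = 18.60, labor force = 190.50 million.
New unemployment rate = 18.60 / 190.50 = 9.76%.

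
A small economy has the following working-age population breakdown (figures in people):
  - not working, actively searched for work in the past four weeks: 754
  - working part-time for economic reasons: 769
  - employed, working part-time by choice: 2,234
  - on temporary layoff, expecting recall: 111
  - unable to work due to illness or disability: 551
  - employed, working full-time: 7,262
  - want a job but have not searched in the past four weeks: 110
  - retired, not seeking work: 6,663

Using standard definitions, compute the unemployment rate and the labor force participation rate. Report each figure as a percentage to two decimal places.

Employed = 769 + 2,234 + 7,262 = 10,265 (anyone who worked, including part-time for economic reasons, counts as employed).
Unemployed = 754 + 111 = 865 (jobless and actively searching, or on temporary layoff).
Labor force = 10,265 + 865 = 11,130.
Not in labor force = 551 + 110 + 6,663 = 7,324 (those not working and not actively searching are outside the labor force — including those who want a job but have given up searching).
Civilian working-age population = 11,130 + 7,324 = 18,454.
Unemployment rate = 865 / 11,130 = 7.77%.
Labor force participation rate = 11,130 / 18,454 = 60.31%.

Unemployment rate ≈ 7.77%; labor force participation rate ≈ 60.31%.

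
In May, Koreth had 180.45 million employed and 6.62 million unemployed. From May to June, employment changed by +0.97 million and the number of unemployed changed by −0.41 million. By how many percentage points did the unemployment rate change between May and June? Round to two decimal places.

The unemployment rate changed by −0.23 percentage points.

May: labor force = 180.45 + 6.62 = 187.07; u = 6.62/187.07 = 3.54%.
June: labor force = 181.42 + 6.21 = 187.63; u = 6.21/187.63 = 3.31%.
Change = 3.31% − 3.54% = −0.23 pp.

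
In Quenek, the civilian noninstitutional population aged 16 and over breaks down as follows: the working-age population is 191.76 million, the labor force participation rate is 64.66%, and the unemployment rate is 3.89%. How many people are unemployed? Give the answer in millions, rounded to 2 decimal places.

Labor force = 0.6466 × 191.76 = 123.99 million.
Unemployed = 0.0389 × 123.99 ≈ 4.82 million.

About 4.82 million are unemployed.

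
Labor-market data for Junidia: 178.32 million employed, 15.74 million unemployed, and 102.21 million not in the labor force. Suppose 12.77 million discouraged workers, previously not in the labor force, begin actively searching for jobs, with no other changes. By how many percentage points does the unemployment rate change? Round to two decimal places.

Initially, labor force = 178.32 + 15.74 = 194.06 million, so u = 15.74/194.06 = 8.11%.
After the change, unemployed and labor force both rise by 12.77 → E = 178.32, U = 28.51, labor force = 206.83 million.
New unemployment rate = 28.51 / 206.83 = 13.78%.
Change = 13.78% − 8.11% = +5.67 percentage points.

The unemployment rate changes by +5.67 percentage points.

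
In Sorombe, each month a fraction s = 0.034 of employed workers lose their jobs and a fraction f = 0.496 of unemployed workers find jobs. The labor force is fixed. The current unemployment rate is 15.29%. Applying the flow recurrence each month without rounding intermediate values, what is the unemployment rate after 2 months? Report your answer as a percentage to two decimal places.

With a fixed labor force, u_{t+1} = u_t + s·(1−u_t) − f·u_t = u_t·(1−s−f) + s.
Here 1−s−f = 0.470 and s = 0.034.
u_1 = 0.152900 × 0.470 + 0.034 = 0.105863.
u_2 = 0.105863 × 0.470 + 0.034 = 0.083756.

Unemployment rate after two months ≈ 8.38%.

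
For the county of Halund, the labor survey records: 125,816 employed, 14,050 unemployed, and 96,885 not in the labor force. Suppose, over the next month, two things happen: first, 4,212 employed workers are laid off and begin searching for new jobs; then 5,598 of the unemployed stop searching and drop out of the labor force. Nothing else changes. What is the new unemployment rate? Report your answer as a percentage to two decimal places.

New unemployment rate ≈ 9.43%.

Initially, labor force = 125,816 + 14,050 = 139,866, so u = 14,050/139,866 = 10.05%.
After the first change, employed falls and unemployed rises by 4,212; labor force unchanged → E = 121,604, U = 18,262, labor force = 139,866.
After the second change, unemployed and labor force both fall by 5,598 → E = 121,604, U = 12,664, labor force = 134,268.
New unemployment rate = 12,664 / 134,268 = 9.43%.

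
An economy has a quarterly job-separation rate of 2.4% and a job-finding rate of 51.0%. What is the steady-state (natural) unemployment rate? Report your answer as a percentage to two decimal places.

Steady-state unemployment rate ≈ 4.49%.

At steady state the flows balance: s·E = f·U, so U/(E+U) = s/(s+f).
u* = 2.4 / (2.4 + 51.0) = 2.4 / 53.40 = 4.49%.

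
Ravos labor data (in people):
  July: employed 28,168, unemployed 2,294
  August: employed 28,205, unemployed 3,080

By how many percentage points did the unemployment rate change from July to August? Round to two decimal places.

The unemployment rate changed by +2.31 percentage points.

July: labor force = 28,168 + 2,294 = 30,462; u = 2,294/30,462 = 7.53%.
August: labor force = 28,205 + 3,080 = 31,285; u = 3,080/31,285 = 9.84%.
Change = 9.84% − 7.53% = +2.31 pp.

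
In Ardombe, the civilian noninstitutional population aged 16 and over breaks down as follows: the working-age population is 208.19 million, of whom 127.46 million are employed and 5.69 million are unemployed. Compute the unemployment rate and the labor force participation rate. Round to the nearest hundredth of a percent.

Unemployment rate ≈ 4.27%; labor force participation rate ≈ 63.96%.

Labor force = employed + unemployed = 127.46 + 5.69 = 133.15 million.
Unemployment rate = 5.69 / 133.15 = 4.27%.
Labor force participation rate = 133.15 / 208.19 = 63.96%.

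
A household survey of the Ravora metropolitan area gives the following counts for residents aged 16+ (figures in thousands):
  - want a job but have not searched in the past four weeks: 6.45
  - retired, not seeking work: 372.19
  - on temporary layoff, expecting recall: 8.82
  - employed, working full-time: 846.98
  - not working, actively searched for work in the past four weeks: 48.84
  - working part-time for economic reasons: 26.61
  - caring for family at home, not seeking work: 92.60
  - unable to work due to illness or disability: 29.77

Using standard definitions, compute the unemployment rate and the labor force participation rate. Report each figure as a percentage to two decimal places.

Employed = 846.98 + 26.61 = 873.59 thousand (anyone who worked, including part-time for economic reasons, counts as employed).
Unemployed = 8.82 + 48.84 = 57.66 thousand (jobless and actively searching, or on temporary layoff).
Labor force = 873.59 + 57.66 = 931.25 thousand.
Not in labor force = 6.45 + 372.19 + 92.60 + 29.77 = 501.01 thousand (those not working and not actively searching are outside the labor force — including those who want a job but have given up searching).
Civilian working-age population = 931.25 + 501.01 = 1,432.26 thousand.
Unemployment rate = 57.66 / 931.25 = 6.19%.
Labor force participation rate = 931.25 / 1,432.26 = 65.02%.

Unemployment rate ≈ 6.19%; labor force participation rate ≈ 65.02%.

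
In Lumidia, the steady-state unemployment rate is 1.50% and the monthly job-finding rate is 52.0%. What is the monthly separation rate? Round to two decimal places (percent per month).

Separation rate ≈ 0.79% per month.

From u* = s/(s+f): s = u·f/(1−u).
s = 0.0150 × 52.0 / (1 − 0.0150) = 0.7800 / 0.9850 ≈ 0.79% per month.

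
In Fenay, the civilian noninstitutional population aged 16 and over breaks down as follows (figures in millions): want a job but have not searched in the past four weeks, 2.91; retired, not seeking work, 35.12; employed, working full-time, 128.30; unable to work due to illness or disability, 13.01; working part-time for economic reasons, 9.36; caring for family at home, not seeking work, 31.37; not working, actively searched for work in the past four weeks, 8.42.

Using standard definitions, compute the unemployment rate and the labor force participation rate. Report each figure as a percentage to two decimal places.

Unemployment rate ≈ 5.76%; labor force participation rate ≈ 63.93%.

Employed = 128.30 + 9.36 = 137.66 million (anyone who worked, including part-time for economic reasons, counts as employed).
Unemployed = 8.42 million.
Labor force = 137.66 + 8.42 = 146.08 million.
Not in labor force = 2.91 + 35.12 + 13.01 + 31.37 = 82.41 million (those not working and not actively searching are outside the labor force — including those who want a job but have given up searching).
Civilian working-age population = 146.08 + 82.41 = 228.49 million.
Unemployment rate = 8.42 / 146.08 = 5.76%.
Labor force participation rate = 146.08 / 228.49 = 63.93%.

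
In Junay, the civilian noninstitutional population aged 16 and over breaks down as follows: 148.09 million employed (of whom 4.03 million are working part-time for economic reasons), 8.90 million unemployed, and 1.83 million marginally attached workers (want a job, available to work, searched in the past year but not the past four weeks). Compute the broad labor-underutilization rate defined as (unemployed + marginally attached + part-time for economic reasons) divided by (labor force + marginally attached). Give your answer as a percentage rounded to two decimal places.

Broad underutilization rate ≈ 9.29%.

Labor force = 148.09 + 8.90 = 156.99 million.
Numerator = 8.90 + 1.83 + 4.03 = 14.76 million.
Denominator = 156.99 + 1.83 = 158.82 million.
Broad rate = 14.76 / 158.82 = 9.29%.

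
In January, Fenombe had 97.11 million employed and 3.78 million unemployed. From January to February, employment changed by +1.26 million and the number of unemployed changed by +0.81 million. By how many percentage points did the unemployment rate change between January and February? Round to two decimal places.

January: labor force = 97.11 + 3.78 = 100.89; u = 3.78/100.89 = 3.75%.
February: labor force = 98.37 + 4.59 = 102.96; u = 4.59/102.96 = 4.46%.
Change = 4.46% − 3.75% = +0.71 pp.

The unemployment rate changed by +0.71 percentage points.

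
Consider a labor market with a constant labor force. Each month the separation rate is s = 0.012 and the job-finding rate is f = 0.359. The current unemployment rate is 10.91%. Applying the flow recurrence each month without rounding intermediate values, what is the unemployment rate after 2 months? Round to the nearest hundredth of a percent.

With a fixed labor force, u_{t+1} = u_t + s·(1−u_t) − f·u_t = u_t·(1−s−f) + s.
Here 1−s−f = 0.629 and s = 0.012.
u_1 = 0.109100 × 0.629 + 0.012 = 0.080624.
u_2 = 0.080624 × 0.629 + 0.012 = 0.062712.

Unemployment rate after two months ≈ 6.27%.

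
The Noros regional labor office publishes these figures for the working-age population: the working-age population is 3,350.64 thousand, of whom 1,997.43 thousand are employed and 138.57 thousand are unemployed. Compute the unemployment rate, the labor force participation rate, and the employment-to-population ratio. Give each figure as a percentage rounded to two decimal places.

Labor force = employed + unemployed = 1,997.43 + 138.57 = 2,136.00 thousand.
Unemployment rate = 138.57 / 2,136.00 = 6.49%.
Labor force participation rate = 2,136.00 / 3,350.64 = 63.75%.
Employment-population ratio = 1,997.43 / 3,350.64 = 59.61%.

Unemployment rate ≈ 6.49%; labor force participation rate ≈ 63.75%; employment-population ratio ≈ 59.61%.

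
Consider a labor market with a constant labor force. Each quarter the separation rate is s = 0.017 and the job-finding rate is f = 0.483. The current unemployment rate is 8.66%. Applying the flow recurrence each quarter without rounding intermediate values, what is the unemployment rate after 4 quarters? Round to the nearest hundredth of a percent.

With a fixed labor force, u_{t+1} = u_t + s·(1−u_t) − f·u_t = u_t·(1−s−f) + s.
Here 1−s−f = 0.500 and s = 0.017.
u_1 = 0.086600 × 0.500 + 0.017 = 0.060300.
u_2 = 0.060300 × 0.500 + 0.017 = 0.047150.
u_3 = 0.047150 × 0.500 + 0.017 = 0.040575.
u_4 = 0.040575 × 0.500 + 0.017 = 0.037288.

Unemployment rate after four quarters ≈ 3.73%.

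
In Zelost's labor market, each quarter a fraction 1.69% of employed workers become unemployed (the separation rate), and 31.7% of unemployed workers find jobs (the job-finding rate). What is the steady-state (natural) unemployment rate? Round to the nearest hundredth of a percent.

Steady-state unemployment rate ≈ 5.06%.

At steady state the flows balance: s·E = f·U, so U/(E+U) = s/(s+f).
u* = 1.69 / (1.69 + 31.7) = 1.69 / 33.39 = 5.06%.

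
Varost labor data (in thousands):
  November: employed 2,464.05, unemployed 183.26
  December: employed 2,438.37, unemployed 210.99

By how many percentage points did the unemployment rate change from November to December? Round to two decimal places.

The unemployment rate changed by +1.04 percentage points.

November: labor force = 2,464.05 + 183.26 = 2,647.31; u = 183.26/2,647.31 = 6.92%.
December: labor force = 2,438.37 + 210.99 = 2,649.36; u = 210.99/2,649.36 = 7.96%.
Change = 7.96% − 6.92% = +1.04 pp.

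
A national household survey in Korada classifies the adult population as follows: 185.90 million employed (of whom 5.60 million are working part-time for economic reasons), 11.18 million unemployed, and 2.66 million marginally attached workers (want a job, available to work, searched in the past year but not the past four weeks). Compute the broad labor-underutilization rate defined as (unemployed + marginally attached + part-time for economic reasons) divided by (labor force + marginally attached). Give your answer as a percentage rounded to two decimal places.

Broad underutilization rate ≈ 9.73%.

Labor force = 185.90 + 11.18 = 197.08 million.
Numerator = 11.18 + 2.66 + 5.60 = 19.44 million.
Denominator = 197.08 + 2.66 = 199.74 million.
Broad rate = 19.44 / 199.74 = 9.73%.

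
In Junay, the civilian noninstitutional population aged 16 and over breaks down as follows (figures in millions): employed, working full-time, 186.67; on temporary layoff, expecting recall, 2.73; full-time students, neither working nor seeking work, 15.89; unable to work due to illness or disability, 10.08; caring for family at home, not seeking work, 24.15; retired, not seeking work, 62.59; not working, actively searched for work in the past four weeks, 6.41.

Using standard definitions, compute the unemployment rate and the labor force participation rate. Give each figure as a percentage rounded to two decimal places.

Employed = 186.67 million.
Unemployed = 2.73 + 6.41 = 9.14 million (jobless and actively searching, or on temporary layoff).
Labor force = 186.67 + 9.14 = 195.81 million.
Not in labor force = 15.89 + 10.08 + 24.15 + 62.59 = 112.71 million (those not working and not actively searching are outside the labor force).
Civilian working-age population = 195.81 + 112.71 = 308.52 million.
Unemployment rate = 9.14 / 195.81 = 4.67%.
Labor force participation rate = 195.81 / 308.52 = 63.47%.

Unemployment rate ≈ 4.67%; labor force participation rate ≈ 63.47%.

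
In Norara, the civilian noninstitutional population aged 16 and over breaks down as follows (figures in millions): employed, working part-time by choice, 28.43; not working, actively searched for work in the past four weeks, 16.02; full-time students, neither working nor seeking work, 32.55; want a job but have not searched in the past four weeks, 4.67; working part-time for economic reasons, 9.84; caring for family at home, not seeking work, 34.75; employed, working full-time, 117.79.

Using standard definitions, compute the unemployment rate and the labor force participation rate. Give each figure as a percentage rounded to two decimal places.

Employed = 28.43 + 9.84 + 117.79 = 156.06 million (anyone who worked, including part-time for economic reasons, counts as employed).
Unemployed = 16.02 million.
Labor force = 156.06 + 16.02 = 172.08 million.
Not in labor force = 32.55 + 4.67 + 34.75 = 71.97 million (those not working and not actively searching are outside the labor force — including those who want a job but have given up searching).
Civilian working-age population = 172.08 + 71.97 = 244.05 million.
Unemployment rate = 16.02 / 172.08 = 9.31%.
Labor force participation rate = 172.08 / 244.05 = 70.51%.

Unemployment rate ≈ 9.31%; labor force participation rate ≈ 70.51%.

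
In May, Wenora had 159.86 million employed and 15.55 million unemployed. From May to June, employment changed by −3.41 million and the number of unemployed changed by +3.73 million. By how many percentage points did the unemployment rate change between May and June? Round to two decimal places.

The unemployment rate changed by +2.11 percentage points.

May: labor force = 159.86 + 15.55 = 175.41; u = 15.55/175.41 = 8.86%.
June: labor force = 156.45 + 19.28 = 175.73; u = 19.28/175.73 = 10.97%.
Change = 10.97% − 8.86% = +2.11 pp.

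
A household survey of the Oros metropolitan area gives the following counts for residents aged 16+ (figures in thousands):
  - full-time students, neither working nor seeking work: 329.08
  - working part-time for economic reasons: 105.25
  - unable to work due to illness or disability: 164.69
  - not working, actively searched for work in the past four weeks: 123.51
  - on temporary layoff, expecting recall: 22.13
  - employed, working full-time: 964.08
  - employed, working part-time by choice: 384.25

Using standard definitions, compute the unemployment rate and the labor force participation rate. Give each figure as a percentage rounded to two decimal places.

Employed = 105.25 + 964.08 + 384.25 = 1,453.58 thousand (anyone who worked, including part-time for economic reasons, counts as employed).
Unemployed = 123.51 + 22.13 = 145.64 thousand (jobless and actively searching, or on temporary layoff).
Labor force = 1,453.58 + 145.64 = 1,599.22 thousand.
Not in labor force = 329.08 + 164.69 = 493.77 thousand (those not working and not actively searching are outside the labor force).
Civilian working-age population = 1,599.22 + 493.77 = 2,092.99 thousand.
Unemployment rate = 145.64 / 1,599.22 = 9.11%.
Labor force participation rate = 1,599.22 / 2,092.99 = 76.41%.

Unemployment rate ≈ 9.11%; labor force participation rate ≈ 76.41%.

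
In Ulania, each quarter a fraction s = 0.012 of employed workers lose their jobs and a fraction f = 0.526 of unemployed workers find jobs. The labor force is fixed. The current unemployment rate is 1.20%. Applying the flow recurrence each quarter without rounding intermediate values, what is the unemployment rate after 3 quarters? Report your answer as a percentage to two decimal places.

With a fixed labor force, u_{t+1} = u_t + s·(1−u_t) − f·u_t = u_t·(1−s−f) + s.
Here 1−s−f = 0.462 and s = 0.012.
u_1 = 0.012000 × 0.462 + 0.012 = 0.017544.
u_2 = 0.017544 × 0.462 + 0.012 = 0.020105.
u_3 = 0.020105 × 0.462 + 0.012 = 0.021289.

Unemployment rate after three quarters ≈ 2.13%.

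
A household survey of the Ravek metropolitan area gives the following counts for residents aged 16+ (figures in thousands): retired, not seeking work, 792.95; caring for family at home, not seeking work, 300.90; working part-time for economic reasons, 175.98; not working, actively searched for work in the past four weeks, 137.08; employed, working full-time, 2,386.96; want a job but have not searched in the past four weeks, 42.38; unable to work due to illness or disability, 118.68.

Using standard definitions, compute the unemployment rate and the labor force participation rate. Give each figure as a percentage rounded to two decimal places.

Employed = 175.98 + 2,386.96 = 2,562.94 thousand (anyone who worked, including part-time for economic reasons, counts as employed).
Unemployed = 137.08 thousand.
Labor force = 2,562.94 + 137.08 = 2,700.02 thousand.
Not in labor force = 792.95 + 300.90 + 42.38 + 118.68 = 1,254.91 thousand (those not working and not actively searching are outside the labor force — including those who want a job but have given up searching).
Civilian working-age population = 2,700.02 + 1,254.91 = 3,954.93 thousand.
Unemployment rate = 137.08 / 2,700.02 = 5.08%.
Labor force participation rate = 2,700.02 / 3,954.93 = 68.27%.

Unemployment rate ≈ 5.08%; labor force participation rate ≈ 68.27%.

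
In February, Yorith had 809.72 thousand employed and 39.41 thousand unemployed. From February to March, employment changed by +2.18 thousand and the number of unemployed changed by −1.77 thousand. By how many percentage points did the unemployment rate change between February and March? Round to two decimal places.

February: labor force = 809.72 + 39.41 = 849.13; u = 39.41/849.13 = 4.64%.
March: labor force = 811.90 + 37.64 = 849.54; u = 37.64/849.54 = 4.43%.
Change = 4.43% − 4.64% = −0.21 pp.

The unemployment rate changed by −0.21 percentage points.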